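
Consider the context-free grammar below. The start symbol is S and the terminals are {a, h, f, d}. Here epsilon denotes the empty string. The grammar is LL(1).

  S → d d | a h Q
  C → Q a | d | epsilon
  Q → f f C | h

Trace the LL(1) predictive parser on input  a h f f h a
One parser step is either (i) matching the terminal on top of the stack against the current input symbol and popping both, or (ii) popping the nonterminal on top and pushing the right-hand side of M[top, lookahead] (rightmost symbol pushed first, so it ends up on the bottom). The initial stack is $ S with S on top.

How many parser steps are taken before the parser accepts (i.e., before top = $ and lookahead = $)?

      Stack    Input          Action
   1  $ S      a h f f h a $  expand S → a h Q
   2  $ Q h a  a h f f h a $  match a
   3  $ Q h    h f f h a $    match h
   4  $ Q      f f h a $      expand Q → f f C
   5  $ C f f  f f h a $      match f
   6  $ C f    f h a $        match f
   7  $ C      h a $          expand C → Q a
   8  $ a Q    h a $          expand Q → h
   9  $ a h    h a $          match h
  10  $ a      a $            match a
Accept reached after 10 steps.

10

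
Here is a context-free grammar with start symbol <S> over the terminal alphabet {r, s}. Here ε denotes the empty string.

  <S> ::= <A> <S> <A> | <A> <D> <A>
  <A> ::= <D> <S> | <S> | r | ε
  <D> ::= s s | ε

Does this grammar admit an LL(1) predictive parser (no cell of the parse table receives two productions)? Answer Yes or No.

FIRST(<S>) = {ε, r, s}
FIRST(<A>) = {ε, r, s}
FIRST(<D>) = {ε, s}
FOLLOW(<S>) = {$, r, s}
FOLLOW(<A>) = {$, r, s}
FOLLOW(<D>) = {$, r, s}
Cell M[<A>, $] receives both <A> ::= <D> <S> and <A> ::= <S> and <A> ::= ε — the grammar is not LL(1).

No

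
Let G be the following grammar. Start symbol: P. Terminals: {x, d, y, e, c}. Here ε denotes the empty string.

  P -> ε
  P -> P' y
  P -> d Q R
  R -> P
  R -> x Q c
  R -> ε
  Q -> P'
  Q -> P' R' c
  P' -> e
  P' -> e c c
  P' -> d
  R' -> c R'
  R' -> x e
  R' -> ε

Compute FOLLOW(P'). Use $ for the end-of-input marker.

FIRST(P') = {d, e}
FIRST(R') = {ε, c, x}
FIRST(P) = {ε, d, e}  (via P' y)
FIRST(Q) = {d, e}  (via P', P' R' c)
FIRST(R) = {ε, d, e, x}  (via P)
FOLLOW(P) includes $ since P is the start symbol.
FOLLOW(R'): in Q->P' R' c, R' is followed by c with FIRST {c}; in R'->c R', the suffix after R' is empty (adds nothing new). Thus FOLLOW(R') = {c}.
FOLLOW(P): in R->P, the suffix after P is empty, so FOLLOW(P) ⊇ FOLLOW(R) = {$}. Thus FOLLOW(P) = {$}.
FOLLOW(R): in P->d Q R, the suffix after R is empty, so FOLLOW(R) ⊇ FOLLOW(P) = {$}. Thus FOLLOW(R) = {$}.
FOLLOW(Q): in P->d Q R, Q is followed by R with FIRST {ε, d, e, x}; in P->d Q R, the suffix after Q is nullable, so FOLLOW(Q) ⊇ FOLLOW(P) = {$}; in R->x Q c, Q is followed by c with FIRST {c}. Thus FOLLOW(Q) = {$, c, d, e, x}.
FOLLOW(P'): in P->P' y, P' is followed by y with FIRST {y}; in Q->P', the suffix after P' is empty, so FOLLOW(P') ⊇ FOLLOW(Q) = {$, c, d, e, x}; in Q->P' R' c, P' is followed by R' c with FIRST {c, x}. Thus FOLLOW(P') = {$, c, d, e, x, y}.

{$, c, d, e, x, y}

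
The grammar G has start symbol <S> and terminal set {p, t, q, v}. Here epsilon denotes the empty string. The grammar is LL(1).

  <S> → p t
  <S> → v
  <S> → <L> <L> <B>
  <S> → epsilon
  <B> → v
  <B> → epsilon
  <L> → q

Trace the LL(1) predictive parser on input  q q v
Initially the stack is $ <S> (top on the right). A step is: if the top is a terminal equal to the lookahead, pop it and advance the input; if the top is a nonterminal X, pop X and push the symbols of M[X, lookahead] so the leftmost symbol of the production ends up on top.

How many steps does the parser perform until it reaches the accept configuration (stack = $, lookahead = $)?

step 1: stack=$ <S>  input=q q v $  — expand <S> → <L> <L> <B>
step 2: stack=$ <B> <L> <L>  input=q q v $  — expand <L> → q
step 3: stack=$ <B> <L> q  input=q q v $  — match q
step 4: stack=$ <B> <L>  input=q v $  — expand <L> → q
step 5: stack=$ <B> q  input=q v $  — match q
step 6: stack=$ <B>  input=v $  — expand <B> → v
step 7: stack=$ v  input=v $  — match v
Accept reached after 7 steps.

7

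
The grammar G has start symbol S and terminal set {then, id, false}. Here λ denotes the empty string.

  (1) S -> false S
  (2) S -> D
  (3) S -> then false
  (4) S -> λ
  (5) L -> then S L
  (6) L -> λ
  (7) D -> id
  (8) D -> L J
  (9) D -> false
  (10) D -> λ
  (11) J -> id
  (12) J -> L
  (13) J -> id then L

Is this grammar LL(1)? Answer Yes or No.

No

FIRST(S) = {λ, false, id, then}
FIRST(L) = {λ, then}
FIRST(D) = {λ, false, id, then}
FIRST(J) = {λ, id, then}
FOLLOW(S) = {$, id, then}
FOLLOW(L) = {$, id, then}
FOLLOW(D) = {$, id, then}
FOLLOW(J) = {$, id, then}
Cell M[D, $] receives both D -> L J and D -> λ — the grammar is not LL(1).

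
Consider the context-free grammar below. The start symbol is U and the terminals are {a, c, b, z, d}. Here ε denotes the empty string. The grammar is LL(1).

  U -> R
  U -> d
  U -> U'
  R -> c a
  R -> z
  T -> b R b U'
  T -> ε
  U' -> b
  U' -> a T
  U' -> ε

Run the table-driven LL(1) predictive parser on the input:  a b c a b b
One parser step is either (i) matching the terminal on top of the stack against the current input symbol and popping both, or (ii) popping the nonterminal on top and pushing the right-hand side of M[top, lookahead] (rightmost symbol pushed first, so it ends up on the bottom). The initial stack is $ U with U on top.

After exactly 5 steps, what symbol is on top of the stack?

     Stack       Input          Action
  1  $ U         a b c a b b $  expand U -> U'
  2  $ U'        a b c a b b $  expand U' -> a T
  3  $ T a       a b c a b b $  match a
  4  $ T         b c a b b $    expand T -> b R b U'
  5  $ U' b R b  b c a b b $    match b
Stack after step 5: $ U' b R (top = R).

R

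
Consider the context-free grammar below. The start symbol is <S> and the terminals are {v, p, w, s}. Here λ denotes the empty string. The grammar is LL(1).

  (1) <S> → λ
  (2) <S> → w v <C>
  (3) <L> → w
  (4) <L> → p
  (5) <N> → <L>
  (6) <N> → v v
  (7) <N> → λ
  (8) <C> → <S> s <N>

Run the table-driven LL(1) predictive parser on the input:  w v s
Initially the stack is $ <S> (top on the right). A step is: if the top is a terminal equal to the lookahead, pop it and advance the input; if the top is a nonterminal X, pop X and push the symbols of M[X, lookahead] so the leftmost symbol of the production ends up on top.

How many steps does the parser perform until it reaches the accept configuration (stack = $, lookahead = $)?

7

     Stack        Input    Action
  1  $ <S>        w v s $  expand <S> → w v <C>
  2  $ <C> v w    w v s $  match w
  3  $ <C> v      v s $    match v
  4  $ <C>        s $      expand <C> → <S> s <N>
  5  $ <N> s <S>  s $      expand <S> → λ
  6  $ <N> s      s $      match s
  7  $ <N>        $        expand <N> → λ
Accept reached after 7 steps.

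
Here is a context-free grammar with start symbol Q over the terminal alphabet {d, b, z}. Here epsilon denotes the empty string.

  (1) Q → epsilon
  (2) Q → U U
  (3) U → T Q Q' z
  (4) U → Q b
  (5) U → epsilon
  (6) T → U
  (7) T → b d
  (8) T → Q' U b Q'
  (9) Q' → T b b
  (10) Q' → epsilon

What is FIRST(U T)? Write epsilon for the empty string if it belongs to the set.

{epsilon, b, z}

FIRST(Q) = {epsilon, b, z}  (via U U)
FIRST(U) = {epsilon, b, z}  (via T Q Q' z, Q b)
FIRST(T) = {epsilon, b, z}  (via U, Q' U b Q')
FIRST(Q') = {epsilon, b, z}  (via T b b)
FIRST(U T): take FIRST of each symbol in turn, carrying on past any symbol whose FIRST contains epsilon; result {epsilon, b, z}.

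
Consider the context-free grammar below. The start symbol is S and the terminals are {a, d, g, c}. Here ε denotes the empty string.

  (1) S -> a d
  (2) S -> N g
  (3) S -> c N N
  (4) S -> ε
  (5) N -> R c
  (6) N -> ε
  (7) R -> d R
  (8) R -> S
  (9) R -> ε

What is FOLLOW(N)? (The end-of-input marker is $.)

FIRST(S) = {ε, a, c, d, g}  (via N g)
FIRST(R) = {ε, a, c, d, g}  (via S)
FIRST(N) = {ε, a, c, d, g}  (via R c)
FOLLOW(S) includes $ since S is the start symbol.
FOLLOW(R): in N->R c, R is followed by c with FIRST {c}; in R->d R, the suffix after R is empty (adds nothing new). Thus FOLLOW(R) = {c}.
FOLLOW(S): in R->S, the suffix after S is empty, so FOLLOW(S) ⊇ FOLLOW(R) = {c}. Thus FOLLOW(S) = {$, c}.
FOLLOW(N): in S->N g, N is followed by g with FIRST {g}; in S->c N N (occurrence 1), N is followed by N with FIRST {ε, a, c, d, g}; in S->c N N (occurrence 1), the suffix after N is nullable, so FOLLOW(N) ⊇ FOLLOW(S) = {$, c}; in S->c N N (occurrence 2), the suffix after N is empty, so FOLLOW(N) ⊇ FOLLOW(S) = {$, c}. Thus FOLLOW(N) = {$, a, c, d, g}.

{$, a, c, d, g}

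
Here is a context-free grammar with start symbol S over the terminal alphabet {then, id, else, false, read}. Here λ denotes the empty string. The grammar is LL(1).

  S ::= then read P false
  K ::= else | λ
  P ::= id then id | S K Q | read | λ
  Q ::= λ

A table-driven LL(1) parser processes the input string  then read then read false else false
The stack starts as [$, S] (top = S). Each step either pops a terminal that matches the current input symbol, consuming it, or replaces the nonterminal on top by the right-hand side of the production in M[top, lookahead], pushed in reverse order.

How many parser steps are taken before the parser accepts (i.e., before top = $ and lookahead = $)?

13

      Stack                          Input                                   Action
   1  $ S                            then read then read false else false $  expand S ::= then read P false
   2  $ false P read then            then read then read false else false $  match then
   3  $ false P read                 read then read false else false $       match read
   4  $ false P                      then read false else false $            expand P ::= S K Q
   5  $ false Q K S                  then read false else false $            expand S ::= then read P false
   6  $ false Q K false P read then  then read false else false $            match then
   7  $ false Q K false P read       read false else false $                 match read
   8  $ false Q K false P            false else false $                      expand P ::= λ
   9  $ false Q K false              false else false $                      match false
  10  $ false Q K                    else false $                            expand K ::= else
  11  $ false Q else                 else false $                            match else
  12  $ false Q                      false $                                 expand Q ::= λ
  13  $ false                        false $                                 match false
Accept reached after 13 steps.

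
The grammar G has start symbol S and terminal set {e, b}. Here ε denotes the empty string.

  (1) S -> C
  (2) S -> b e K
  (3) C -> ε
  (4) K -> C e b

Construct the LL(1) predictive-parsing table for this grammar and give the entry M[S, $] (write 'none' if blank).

S -> C

FIRST(C) = {ε}
FIRST(S) = {ε, b}  (via C)
FIRST(K) = {e}  (via C e b)
FOLLOW(S) includes $ since S is the start symbol.
FOLLOW(S): S appears on no right-hand side. Thus FOLLOW(S) = {$}.
For S -> C: FIRST(C) = {ε}, so it goes in M[S, t] for t ∈ {}; since ε ∈ FIRST, also for every t ∈ FOLLOW(S) = {$}.
For S -> b e K: FIRST(b e K) = {b}, so it goes in M[S, t] for t ∈ {b}.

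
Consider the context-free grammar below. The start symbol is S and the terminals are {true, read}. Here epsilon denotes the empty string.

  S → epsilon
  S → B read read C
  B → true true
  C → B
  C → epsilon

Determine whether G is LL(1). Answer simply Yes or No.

FIRST(S) = {epsilon, true}
FIRST(B) = {true}
FIRST(C) = {epsilon, true}
FOLLOW(S) = {$}
FOLLOW(B) = {$, read}
FOLLOW(C) = {$}
Each cell of M receives at most one production.

Yes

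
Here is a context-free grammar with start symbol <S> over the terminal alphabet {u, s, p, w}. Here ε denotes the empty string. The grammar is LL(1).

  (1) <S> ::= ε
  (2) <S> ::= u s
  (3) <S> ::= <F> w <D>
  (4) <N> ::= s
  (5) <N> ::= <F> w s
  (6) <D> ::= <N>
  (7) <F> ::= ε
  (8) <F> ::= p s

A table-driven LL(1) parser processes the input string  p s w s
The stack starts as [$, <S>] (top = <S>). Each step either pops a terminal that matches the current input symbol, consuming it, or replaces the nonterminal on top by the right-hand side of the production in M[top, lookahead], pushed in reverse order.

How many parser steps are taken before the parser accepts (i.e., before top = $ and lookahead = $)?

     Stack        Input      Action
  1  $ <S>        p s w s $  expand <S> ::= <F> w <D>
  2  $ <D> w <F>  p s w s $  expand <F> ::= p s
  3  $ <D> w s p  p s w s $  match p
  4  $ <D> w s    s w s $    match s
  5  $ <D> w      w s $      match w
  6  $ <D>        s $        expand <D> ::= <N>
  7  $ <N>        s $        expand <N> ::= s
  8  $ s          s $        match s
Accept reached after 8 steps.

8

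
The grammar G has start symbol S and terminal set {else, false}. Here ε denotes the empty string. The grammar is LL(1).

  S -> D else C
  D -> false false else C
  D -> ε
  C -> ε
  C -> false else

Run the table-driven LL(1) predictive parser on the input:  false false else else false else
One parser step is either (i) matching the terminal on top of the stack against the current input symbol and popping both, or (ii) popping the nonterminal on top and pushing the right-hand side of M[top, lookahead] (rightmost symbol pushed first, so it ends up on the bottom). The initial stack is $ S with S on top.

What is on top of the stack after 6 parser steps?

     Stack                        Input                               Action
  1  $ S                          false false else else false else $  expand S -> D else C
  2  $ C else D                   false false else else false else $  expand D -> false false else C
  3  $ C else C else false false  false false else else false else $  match false
  4  $ C else C else false        false else else false else $        match false
  5  $ C else C else              else else false else $              match else
  6  $ C else C                   else false else $                   expand C -> ε
Stack after step 6: $ C else (top = else).

else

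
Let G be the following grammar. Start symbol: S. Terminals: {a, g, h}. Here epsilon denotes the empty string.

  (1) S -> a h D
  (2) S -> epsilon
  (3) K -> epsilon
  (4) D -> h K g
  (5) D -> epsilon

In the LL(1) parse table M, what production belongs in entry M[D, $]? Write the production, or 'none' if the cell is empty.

D -> epsilon

FIRST(S) = {epsilon, a}
FIRST(K) = {epsilon}
FIRST(D) = {epsilon, h}
FOLLOW(S) includes $ since S is the start symbol.
FOLLOW(S): S appears on no right-hand side. Thus FOLLOW(S) = {$}.
FOLLOW(D): in S->a h D, the suffix after D is empty, so FOLLOW(D) ⊇ FOLLOW(S) = {$}. Thus FOLLOW(D) = {$}.
For D -> h K g: FIRST(h K g) = {h}, so it goes in M[D, t] for t ∈ {h}.
For D -> epsilon: FIRST(epsilon) = {epsilon}, so it goes in M[D, t] for t ∈ {}; since epsilon ∈ FIRST, also for every t ∈ FOLLOW(D) = {$}.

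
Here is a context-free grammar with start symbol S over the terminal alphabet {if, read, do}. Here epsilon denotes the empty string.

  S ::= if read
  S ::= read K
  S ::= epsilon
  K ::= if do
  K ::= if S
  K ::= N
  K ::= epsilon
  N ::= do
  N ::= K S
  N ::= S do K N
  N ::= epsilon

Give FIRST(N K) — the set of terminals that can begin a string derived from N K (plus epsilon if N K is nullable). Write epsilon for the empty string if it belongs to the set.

{epsilon, do, if, read}

FIRST(S): from S::=if read we get {if}; from S::=read K we get {read}; from S::=epsilon we get {epsilon}. So FIRST(S) = {epsilon, if, read}.
FIRST(K): from K::=if do we get {if}; from K::=if S we get {if}; from K::=N we get {epsilon, do, if, read}; from K::=epsilon we get {epsilon}. So FIRST(K) = {epsilon, do, if, read}.
FIRST(N): from N::=do we get {do}; from N::=K S we get {epsilon, do, if, read}; from N::=S do K N we get {do, if, read}; from N::=epsilon we get {epsilon}. So FIRST(N) = {epsilon, do, if, read}.
FIRST(N K): take FIRST of each symbol in turn, carrying on past any symbol whose FIRST contains epsilon; result {epsilon, do, if, read}.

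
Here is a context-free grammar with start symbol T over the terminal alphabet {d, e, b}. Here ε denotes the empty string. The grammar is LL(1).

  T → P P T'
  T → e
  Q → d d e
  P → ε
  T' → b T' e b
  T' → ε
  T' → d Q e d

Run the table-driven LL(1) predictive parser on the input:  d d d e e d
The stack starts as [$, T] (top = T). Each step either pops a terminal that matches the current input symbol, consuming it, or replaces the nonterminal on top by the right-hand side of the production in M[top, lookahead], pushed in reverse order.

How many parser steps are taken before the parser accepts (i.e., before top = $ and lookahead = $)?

step 1: stack=$ T  input=d d d e e d $  — expand T → P P T'
step 2: stack=$ T' P P  input=d d d e e d $  — expand P → ε
step 3: stack=$ T' P  input=d d d e e d $  — expand P → ε
step 4: stack=$ T'  input=d d d e e d $  — expand T' → d Q e d
step 5: stack=$ d e Q d  input=d d d e e d $  — match d
step 6: stack=$ d e Q  input=d d e e d $  — expand Q → d d e
step 7: stack=$ d e e d d  input=d d e e d $  — match d
step 8: stack=$ d e e d  input=d e e d $  — match d
step 9: stack=$ d e e  input=e e d $  — match e
step 10: stack=$ d e  input=e d $  — match e
step 11: stack=$ d  input=d $  — match d
Accept reached after 11 steps.

11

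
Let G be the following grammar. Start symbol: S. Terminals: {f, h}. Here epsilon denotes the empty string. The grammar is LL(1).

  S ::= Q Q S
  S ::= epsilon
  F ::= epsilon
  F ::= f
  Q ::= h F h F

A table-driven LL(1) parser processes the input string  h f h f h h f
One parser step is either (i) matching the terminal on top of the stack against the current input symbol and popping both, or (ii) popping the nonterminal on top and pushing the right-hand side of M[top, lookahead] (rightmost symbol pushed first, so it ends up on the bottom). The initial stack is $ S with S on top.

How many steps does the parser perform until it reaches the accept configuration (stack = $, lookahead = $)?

      Stack          Input            Action
   1  $ S            h f h f h h f $  expand S ::= Q Q S
   2  $ S Q Q        h f h f h h f $  expand Q ::= h F h F
   3  $ S Q F h F h  h f h f h h f $  match h
   4  $ S Q F h F    f h f h h f $    expand F ::= f
   5  $ S Q F h f    f h f h h f $    match f
   6  $ S Q F h      h f h h f $      match h
   7  $ S Q F        f h h f $        expand F ::= f
   8  $ S Q f        f h h f $        match f
   9  $ S Q          h h f $          expand Q ::= h F h F
  10  $ S F h F h    h h f $          match h
  11  $ S F h F      h f $            expand F ::= epsilon
  12  $ S F h        h f $            match h
  13  $ S F          f $              expand F ::= f
  14  $ S f          f $              match f
  15  $ S            $                expand S ::= epsilon
Accept reached after 15 steps.

15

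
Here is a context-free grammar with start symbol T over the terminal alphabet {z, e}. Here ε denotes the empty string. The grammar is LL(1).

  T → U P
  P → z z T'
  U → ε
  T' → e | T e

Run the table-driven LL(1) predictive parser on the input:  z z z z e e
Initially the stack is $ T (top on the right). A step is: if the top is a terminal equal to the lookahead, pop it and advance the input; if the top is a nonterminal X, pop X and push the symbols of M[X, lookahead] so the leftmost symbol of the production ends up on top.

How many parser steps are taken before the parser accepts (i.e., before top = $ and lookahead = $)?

      Stack       Input          Action
   1  $ T         z z z z e e $  expand T → U P
   2  $ P U       z z z z e e $  expand U → ε
   3  $ P         z z z z e e $  expand P → z z T'
   4  $ T' z z    z z z z e e $  match z
   5  $ T' z      z z z e e $    match z
   6  $ T'        z z e e $      expand T' → T e
   7  $ e T       z z e e $      expand T → U P
   8  $ e P U     z z e e $      expand U → ε
   9  $ e P       z z e e $      expand P → z z T'
  10  $ e T' z z  z z e e $      match z
  11  $ e T' z    z e e $        match z
  12  $ e T'      e e $          expand T' → e
  13  $ e e       e e $          match e
  14  $ e         e $            match e
Accept reached after 14 steps.

14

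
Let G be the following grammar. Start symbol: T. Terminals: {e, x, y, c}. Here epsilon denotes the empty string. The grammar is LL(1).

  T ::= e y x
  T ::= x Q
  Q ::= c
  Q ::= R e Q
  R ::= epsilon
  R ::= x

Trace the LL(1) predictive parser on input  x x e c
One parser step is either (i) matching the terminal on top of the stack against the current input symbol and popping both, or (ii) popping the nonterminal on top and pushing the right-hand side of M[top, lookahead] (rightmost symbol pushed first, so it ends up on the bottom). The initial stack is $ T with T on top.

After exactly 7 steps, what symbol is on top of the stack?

c

step 1: stack=$ T  input=x x e c $  — expand T ::= x Q
step 2: stack=$ Q x  input=x x e c $  — match x
step 3: stack=$ Q  input=x e c $  — expand Q ::= R e Q
step 4: stack=$ Q e R  input=x e c $  — expand R ::= x
step 5: stack=$ Q e x  input=x e c $  — match x
step 6: stack=$ Q e  input=e c $  — match e
step 7: stack=$ Q  input=c $  — expand Q ::= c
Stack after step 7: $ c (top = c).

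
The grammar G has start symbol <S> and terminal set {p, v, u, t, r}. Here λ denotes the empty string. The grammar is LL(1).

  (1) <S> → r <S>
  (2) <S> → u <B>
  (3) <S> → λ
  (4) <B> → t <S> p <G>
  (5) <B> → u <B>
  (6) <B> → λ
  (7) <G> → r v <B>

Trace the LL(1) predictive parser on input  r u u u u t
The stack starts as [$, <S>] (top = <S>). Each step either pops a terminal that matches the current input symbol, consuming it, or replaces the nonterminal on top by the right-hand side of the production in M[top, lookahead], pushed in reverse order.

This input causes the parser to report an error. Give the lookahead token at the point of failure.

$

      Stack          Input          Action
   1  $ <S>          r u u u u t $  expand <S> → r <S>
   2  $ <S> r        r u u u u t $  match r
   3  $ <S>          u u u u t $    expand <S> → u <B>
   4  $ <B> u        u u u u t $    match u
   5  $ <B>          u u u t $      expand <B> → u <B>
   6  $ <B> u        u u u t $      match u
   7  $ <B>          u u t $        expand <B> → u <B>
   8  $ <B> u        u u t $        match u
   9  $ <B>          u t $          expand <B> → u <B>
  10  $ <B> u        u t $          match u
  11  $ <B>          t $            expand <B> → t <S> p <G>
  12  $ <G> p <S> t  t $            match t
  13  $ <G> p <S>    $              expand <S> → λ
  14  $ <G> p        $              error: top is terminal p but lookahead is $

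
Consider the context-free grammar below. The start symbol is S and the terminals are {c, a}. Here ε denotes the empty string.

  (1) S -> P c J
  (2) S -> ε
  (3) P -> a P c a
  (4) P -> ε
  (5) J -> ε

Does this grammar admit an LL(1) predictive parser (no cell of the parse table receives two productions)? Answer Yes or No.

FIRST(S) = {ε, a, c}
FIRST(P) = {ε, a}
FIRST(J) = {ε}
FOLLOW(S) = {$}
FOLLOW(P) = {c}
FOLLOW(J) = {$}
Each cell of M receives at most one production.

Yes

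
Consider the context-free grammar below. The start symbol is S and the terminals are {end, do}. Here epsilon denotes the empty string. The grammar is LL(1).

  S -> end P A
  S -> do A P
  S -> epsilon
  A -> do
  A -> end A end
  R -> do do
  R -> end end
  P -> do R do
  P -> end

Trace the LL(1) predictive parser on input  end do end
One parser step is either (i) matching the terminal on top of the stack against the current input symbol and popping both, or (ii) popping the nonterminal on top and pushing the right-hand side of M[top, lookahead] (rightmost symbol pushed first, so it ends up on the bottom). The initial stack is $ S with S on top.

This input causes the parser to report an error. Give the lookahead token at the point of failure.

$

     Stack           Input         Action
  1  $ S             end do end $  expand S -> end P A
  2  $ A P end       end do end $  match end
  3  $ A P           do end $      expand P -> do R do
  4  $ A do R do     do end $      match do
  5  $ A do R        end $         expand R -> end end
  6  $ A do end end  end $         match end
  7  $ A do end      $             error: top is terminal end but lookahead is $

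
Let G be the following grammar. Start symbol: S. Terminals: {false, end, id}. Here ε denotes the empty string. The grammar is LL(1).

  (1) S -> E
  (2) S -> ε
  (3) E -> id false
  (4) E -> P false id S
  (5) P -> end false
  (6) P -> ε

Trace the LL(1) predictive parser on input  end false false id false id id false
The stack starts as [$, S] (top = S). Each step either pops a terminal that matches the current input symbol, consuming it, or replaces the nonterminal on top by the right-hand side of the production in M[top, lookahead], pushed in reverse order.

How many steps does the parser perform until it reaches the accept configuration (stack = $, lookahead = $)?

16

step 1: stack=$ S  input=end false false id false id id false $  — expand S -> E
step 2: stack=$ E  input=end false false id false id id false $  — expand E -> P false id S
step 3: stack=$ S id false P  input=end false false id false id id false $  — expand P -> end false
step 4: stack=$ S id false false end  input=end false false id false id id false $  — match end
step 5: stack=$ S id false false  input=false false id false id id false $  — match false
step 6: stack=$ S id false  input=false id false id id false $  — match false
step 7: stack=$ S id  input=id false id id false $  — match id
step 8: stack=$ S  input=false id id false $  — expand S -> E
step 9: stack=$ E  input=false id id false $  — expand E -> P false id S
step 10: stack=$ S id false P  input=false id id false $  — expand P -> ε
step 11: stack=$ S id false  input=false id id false $  — match false
step 12: stack=$ S id  input=id id false $  — match id
step 13: stack=$ S  input=id false $  — expand S -> E
step 14: stack=$ E  input=id false $  — expand E -> id false
step 15: stack=$ false id  input=id false $  — match id
step 16: stack=$ false  input=false $  — match false
Accept reached after 16 steps.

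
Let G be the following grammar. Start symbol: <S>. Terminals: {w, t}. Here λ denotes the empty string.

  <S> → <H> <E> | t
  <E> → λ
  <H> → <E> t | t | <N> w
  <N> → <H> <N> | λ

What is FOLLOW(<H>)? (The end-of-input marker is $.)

{$, t, w}

FIRST(<E>) = {λ}
FIRST(<S>) = {t, w}  (via <H> <E>)
FIRST(<H>) = {t, w}  (via <E> t, <N> w)
FIRST(<N>) = {λ, t, w}  (via <H> <N>)
FOLLOW(<S>) includes $ since <S> is the start symbol.
FOLLOW(<S>): <S> appears on no right-hand side. Thus FOLLOW(<S>) = {$}.
FOLLOW(<E>): in <S>→<H> <E>, the suffix after <E> is empty, so FOLLOW(<E>) ⊇ FOLLOW(<S>) = {$}; in <H>→<E> t, <E> is followed by t with FIRST {t}. Thus FOLLOW(<E>) = {$, t}.
FOLLOW(<N>): in <H>→<N> w, <N> is followed by w with FIRST {w}; in <N>→<H> <N>, the suffix after <N> is empty (adds nothing new). Thus FOLLOW(<N>) = {w}.
FOLLOW(<H>): in <S>→<H> <E>, <H> is followed by <E> with FIRST {λ}; in <S>→<H> <E>, the suffix after <H> is nullable, so FOLLOW(<H>) ⊇ FOLLOW(<S>) = {$}; in <N>→<H> <N>, <H> is followed by <N> with FIRST {λ, t, w}; in <N>→<H> <N>, the suffix after <H> is nullable, so FOLLOW(<H>) ⊇ FOLLOW(<N>) = {w}. Thus FOLLOW(<H>) = {$, t, w}.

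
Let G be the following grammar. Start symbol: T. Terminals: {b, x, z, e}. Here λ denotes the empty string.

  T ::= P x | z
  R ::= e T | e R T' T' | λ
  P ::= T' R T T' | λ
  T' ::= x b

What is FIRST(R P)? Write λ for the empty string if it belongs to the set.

FIRST(R) = {λ, e}
FIRST(T') = {x}
FIRST(P) = {λ, x}  (via T' R T T')
FIRST(T) = {x, z}  (via P x)
FIRST(R P): take FIRST of each symbol in turn, carrying on past any symbol whose FIRST contains λ; result {λ, e, x}.

{λ, e, x}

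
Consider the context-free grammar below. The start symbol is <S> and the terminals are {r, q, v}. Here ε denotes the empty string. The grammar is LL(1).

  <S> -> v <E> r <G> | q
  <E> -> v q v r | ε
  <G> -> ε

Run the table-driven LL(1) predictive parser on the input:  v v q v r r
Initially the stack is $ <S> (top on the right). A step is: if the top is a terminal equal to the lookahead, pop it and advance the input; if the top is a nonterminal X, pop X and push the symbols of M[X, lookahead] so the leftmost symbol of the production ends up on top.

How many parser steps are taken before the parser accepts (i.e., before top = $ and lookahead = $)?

9

step 1: stack=$ <S>  input=v v q v r r $  — expand <S> -> v <E> r <G>
step 2: stack=$ <G> r <E> v  input=v v q v r r $  — match v
step 3: stack=$ <G> r <E>  input=v q v r r $  — expand <E> -> v q v r
step 4: stack=$ <G> r r v q v  input=v q v r r $  — match v
step 5: stack=$ <G> r r v q  input=q v r r $  — match q
step 6: stack=$ <G> r r v  input=v r r $  — match v
step 7: stack=$ <G> r r  input=r r $  — match r
step 8: stack=$ <G> r  input=r $  — match r
step 9: stack=$ <G>  input=$  — expand <G> -> ε
Accept reached after 9 steps.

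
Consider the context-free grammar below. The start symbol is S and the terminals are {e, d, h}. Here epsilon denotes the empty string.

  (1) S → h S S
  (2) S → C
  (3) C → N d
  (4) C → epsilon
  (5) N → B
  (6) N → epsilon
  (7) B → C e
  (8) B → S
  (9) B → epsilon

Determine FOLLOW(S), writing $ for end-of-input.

{$, d, e, h}

FIRST(S) = {epsilon, d, e, h}  (via C)
FIRST(C) = {epsilon, d, e, h}  (via N d)
FIRST(B) = {epsilon, d, e, h}  (via C e, S)
FIRST(N) = {epsilon, d, e, h}  (via B)
FOLLOW(S) includes $ since S is the start symbol.
FOLLOW(N): in C→N d, N is followed by d with FIRST {d}. Thus FOLLOW(N) = {d}.
FOLLOW(B): in N→B, the suffix after B is empty, so FOLLOW(B) ⊇ FOLLOW(N) = {d}. Thus FOLLOW(B) = {d}.
FOLLOW(S): in S→h S S (occurrence 1), S is followed by S with FIRST {epsilon, d, e, h}; in S→h S S (occurrence 1), the suffix after S is nullable (adds nothing new); in S→h S S (occurrence 2), the suffix after S is empty (adds nothing new); in B→S, the suffix after S is empty, so FOLLOW(S) ⊇ FOLLOW(B) = {d}. Thus FOLLOW(S) = {$, d, e, h}.
FOLLOW(C): in S→C, the suffix after C is empty, so FOLLOW(C) ⊇ FOLLOW(S) = {$, d, e, h}; in B→C e, C is followed by e with FIRST {e}. Thus FOLLOW(C) = {$, d, e, h}.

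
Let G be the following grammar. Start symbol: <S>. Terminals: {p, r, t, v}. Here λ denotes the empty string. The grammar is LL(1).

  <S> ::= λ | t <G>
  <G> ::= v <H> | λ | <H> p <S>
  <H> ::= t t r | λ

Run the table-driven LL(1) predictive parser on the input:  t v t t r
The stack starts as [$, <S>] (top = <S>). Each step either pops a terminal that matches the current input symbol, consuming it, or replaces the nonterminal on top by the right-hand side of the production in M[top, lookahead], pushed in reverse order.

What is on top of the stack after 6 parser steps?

t

step 1: stack=$ <S>  input=t v t t r $  — expand <S> ::= t <G>
step 2: stack=$ <G> t  input=t v t t r $  — match t
step 3: stack=$ <G>  input=v t t r $  — expand <G> ::= v <H>
step 4: stack=$ <H> v  input=v t t r $  — match v
step 5: stack=$ <H>  input=t t r $  — expand <H> ::= t t r
step 6: stack=$ r t t  input=t t r $  — match t
Stack after step 6: $ r t (top = t).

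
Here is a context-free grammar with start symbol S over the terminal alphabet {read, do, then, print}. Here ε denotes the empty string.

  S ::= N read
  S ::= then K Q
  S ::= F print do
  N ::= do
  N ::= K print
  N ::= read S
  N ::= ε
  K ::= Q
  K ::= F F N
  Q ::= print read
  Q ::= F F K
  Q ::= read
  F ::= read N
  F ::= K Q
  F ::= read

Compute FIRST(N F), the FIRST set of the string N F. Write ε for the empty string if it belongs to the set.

{do, print, read}

FIRST(S): from S::=N read we get {do, print, read}; from S::=then K Q we get {then}; from S::=F print do we get {print, read}. So FIRST(S) = {do, print, read, then}.
FIRST(N): from N::=do we get {do}; from N::=K print we get {print, read}; from N::=read S we get {read}; from N::=ε we get {ε}. So FIRST(N) = {ε, do, print, read}.
FIRST(K): from K::=Q we get {print, read}; from K::=F F N we get {print, read}. So FIRST(K) = {print, read}.
FIRST(F): from F::=read N we get {read}; from F::=K Q we get {print, read}; from F::=read we get {read}. So FIRST(F) = {print, read}.
FIRST(Q): from Q::=print read we get {print}; from Q::=F F K we get {print, read}; from Q::=read we get {read}. So FIRST(Q) = {print, read}.
FIRST(N F): take FIRST of each symbol in turn, carrying on past any symbol whose FIRST contains ε; result {do, print, read}.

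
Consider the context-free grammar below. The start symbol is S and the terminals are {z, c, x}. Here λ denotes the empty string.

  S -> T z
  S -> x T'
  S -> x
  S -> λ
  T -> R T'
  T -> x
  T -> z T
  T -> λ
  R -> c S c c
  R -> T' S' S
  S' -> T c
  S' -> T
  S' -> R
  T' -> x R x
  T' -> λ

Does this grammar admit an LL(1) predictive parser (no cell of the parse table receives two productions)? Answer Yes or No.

FIRST(S) = {λ, c, x, z}
FIRST(T) = {λ, c, x, z}
FIRST(R) = {λ, c, x, z}
FIRST(S') = {λ, c, x, z}
FIRST(T') = {λ, x}
FOLLOW(S) = {$, c, x, z}
FOLLOW(T) = {c, x, z}
FOLLOW(R) = {c, x, z}
FOLLOW(S') = {c, x, z}
FOLLOW(T') = {$, c, x, z}
Cell M[R, c] receives both R -> c S c c and R -> T' S' S — the grammar is not LL(1).

No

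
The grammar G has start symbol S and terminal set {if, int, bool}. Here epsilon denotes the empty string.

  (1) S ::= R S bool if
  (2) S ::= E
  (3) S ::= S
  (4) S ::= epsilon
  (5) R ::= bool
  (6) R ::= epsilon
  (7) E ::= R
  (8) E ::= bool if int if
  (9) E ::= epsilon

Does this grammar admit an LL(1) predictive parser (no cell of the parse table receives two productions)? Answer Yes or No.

No

FIRST(S) = {epsilon, bool}
FIRST(R) = {epsilon, bool}
FIRST(E) = {epsilon, bool}
FOLLOW(S) = {$, bool}
FOLLOW(R) = {$, bool}
FOLLOW(E) = {$, bool}
Cell M[E, $] receives both E ::= R and E ::= epsilon — the grammar is not LL(1).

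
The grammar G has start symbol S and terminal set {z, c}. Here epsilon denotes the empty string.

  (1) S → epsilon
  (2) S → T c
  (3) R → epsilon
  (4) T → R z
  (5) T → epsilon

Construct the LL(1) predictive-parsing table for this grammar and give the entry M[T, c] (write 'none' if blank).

FIRST(R): from R→epsilon we get {epsilon}. So FIRST(R) = {epsilon}.
FIRST(T): from T→R z we get {z}; from T→epsilon we get {epsilon}. So FIRST(T) = {epsilon, z}.
FIRST(S): from S→epsilon we get {epsilon}; from S→T c we get {c, z}. So FIRST(S) = {epsilon, c, z}.
FOLLOW(S) includes $ since S is the start symbol.
FOLLOW(T): in S→T c, T is followed by c with FIRST {c}. Thus FOLLOW(T) = {c}.
For T → R z: FIRST(R z) = {z}, so it goes in M[T, t] for t ∈ {z}.
For T → epsilon: FIRST(epsilon) = {epsilon}, so it goes in M[T, t] for t ∈ {}; since epsilon ∈ FIRST, also for every t ∈ FOLLOW(T) = {c}.

T → epsilon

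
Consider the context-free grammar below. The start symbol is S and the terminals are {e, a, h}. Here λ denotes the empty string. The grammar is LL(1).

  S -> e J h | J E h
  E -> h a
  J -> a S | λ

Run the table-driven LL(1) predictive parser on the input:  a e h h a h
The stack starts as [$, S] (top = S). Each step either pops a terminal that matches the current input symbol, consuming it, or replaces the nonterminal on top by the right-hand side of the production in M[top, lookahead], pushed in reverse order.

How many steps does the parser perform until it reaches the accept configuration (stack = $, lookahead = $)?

      Stack        Input          Action
   1  $ S          a e h h a h $  expand S -> J E h
   2  $ h E J      a e h h a h $  expand J -> a S
   3  $ h E S a    a e h h a h $  match a
   4  $ h E S      e h h a h $    expand S -> e J h
   5  $ h E h J e  e h h a h $    match e
   6  $ h E h J    h h a h $      expand J -> λ
   7  $ h E h      h h a h $      match h
   8  $ h E        h a h $        expand E -> h a
   9  $ h a h      h a h $        match h
  10  $ h a        a h $          match a
  11  $ h          h $            match h
Accept reached after 11 steps.

11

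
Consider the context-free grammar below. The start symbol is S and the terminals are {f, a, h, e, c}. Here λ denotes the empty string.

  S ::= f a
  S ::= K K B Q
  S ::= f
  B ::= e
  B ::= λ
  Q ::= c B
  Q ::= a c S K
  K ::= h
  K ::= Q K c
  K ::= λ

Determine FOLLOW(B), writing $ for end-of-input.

{$, a, c, h}

FIRST(B) = {λ, e}
FIRST(Q) = {a, c}
FIRST(K) = {λ, a, c, h}  (via Q K c)
FIRST(S) = {a, c, e, f, h}  (via K K B Q)
FOLLOW(S) includes $ since S is the start symbol.
FOLLOW(S): in Q::=a c S K, S is followed by K with FIRST {λ, a, c, h}; in Q::=a c S K, the suffix after S is nullable, so FOLLOW(S) ⊇ FOLLOW(Q) = {$, a, c, h}. Thus FOLLOW(S) = {$, a, c, h}.
FOLLOW(Q): in S::=K K B Q, the suffix after Q is empty, so FOLLOW(Q) ⊇ FOLLOW(S) = {$, a, c, h}; in K::=Q K c, Q is followed by K c with FIRST {a, c, h}. Thus FOLLOW(Q) = {$, a, c, h}.
FOLLOW(B): in S::=K K B Q, B is followed by Q with FIRST {a, c}; in Q::=c B, the suffix after B is empty, so FOLLOW(B) ⊇ FOLLOW(Q) = {$, a, c, h}. Thus FOLLOW(B) = {$, a, c, h}.
FOLLOW(K): in S::=K K B Q (occurrence 1), K is followed by K B Q with FIRST {a, c, e, h}; in S::=K K B Q (occurrence 2), K is followed by B Q with FIRST {a, c, e}; in Q::=a c S K, the suffix after K is empty, so FOLLOW(K) ⊇ FOLLOW(Q) = {$, a, c, h}; in K::=Q K c, K is followed by c with FIRST {c}. Thus FOLLOW(K) = {$, a, c, e, h}.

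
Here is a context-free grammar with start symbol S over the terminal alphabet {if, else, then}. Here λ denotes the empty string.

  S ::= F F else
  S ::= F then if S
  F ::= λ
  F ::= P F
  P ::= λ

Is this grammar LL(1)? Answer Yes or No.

No

FIRST(S) = {else, then}
FIRST(F) = {λ}
FIRST(P) = {λ}
FOLLOW(S) = {$}
FOLLOW(F) = {else, then}
FOLLOW(P) = {else, then}
Cell M[F, else] receives both F ::= λ and F ::= P F — the grammar is not LL(1).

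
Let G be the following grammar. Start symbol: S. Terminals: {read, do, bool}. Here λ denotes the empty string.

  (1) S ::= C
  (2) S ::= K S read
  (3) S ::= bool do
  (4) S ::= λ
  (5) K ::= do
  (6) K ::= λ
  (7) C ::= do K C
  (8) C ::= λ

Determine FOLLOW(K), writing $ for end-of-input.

FIRST(K) = {λ, do}
FIRST(C) = {λ, do}
FIRST(S) = {λ, bool, do, read}  (via C, K S read)
FOLLOW(S) includes $ since S is the start symbol.
FOLLOW(S): in S::=K S read, S is followed by read with FIRST {read}. Thus FOLLOW(S) = {$, read}.
FOLLOW(C): in S::=C, the suffix after C is empty, so FOLLOW(C) ⊇ FOLLOW(S) = {$, read}; in C::=do K C, the suffix after C is empty (adds nothing new). Thus FOLLOW(C) = {$, read}.
FOLLOW(K): in S::=K S read, K is followed by S read with FIRST {bool, do, read}; in C::=do K C, K is followed by C with FIRST {λ, do}; in C::=do K C, the suffix after K is nullable, so FOLLOW(K) ⊇ FOLLOW(C) = {$, read}. Thus FOLLOW(K) = {$, bool, do, read}.

{$, bool, do, read}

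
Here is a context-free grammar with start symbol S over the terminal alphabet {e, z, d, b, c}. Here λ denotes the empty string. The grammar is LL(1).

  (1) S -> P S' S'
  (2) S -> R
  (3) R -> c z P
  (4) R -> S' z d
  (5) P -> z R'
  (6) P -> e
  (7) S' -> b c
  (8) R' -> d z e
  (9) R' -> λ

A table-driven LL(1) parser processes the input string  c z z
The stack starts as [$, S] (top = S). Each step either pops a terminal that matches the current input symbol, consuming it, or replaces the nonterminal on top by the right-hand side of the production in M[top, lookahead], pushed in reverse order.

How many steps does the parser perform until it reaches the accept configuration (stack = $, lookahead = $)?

7

step 1: stack=$ S  input=c z z $  — expand S -> R
step 2: stack=$ R  input=c z z $  — expand R -> c z P
step 3: stack=$ P z c  input=c z z $  — match c
step 4: stack=$ P z  input=z z $  — match z
step 5: stack=$ P  input=z $  — expand P -> z R'
step 6: stack=$ R' z  input=z $  — match z
step 7: stack=$ R'  input=$  — expand R' -> λ
Accept reached after 7 steps.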